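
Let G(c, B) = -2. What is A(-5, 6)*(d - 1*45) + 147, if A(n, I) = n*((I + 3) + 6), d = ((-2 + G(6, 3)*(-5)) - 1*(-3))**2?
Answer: -5553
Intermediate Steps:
d = 121 (d = ((-2 - 2*(-5)) - 1*(-3))**2 = ((-2 + 10) + 3)**2 = (8 + 3)**2 = 11**2 = 121)
A(n, I) = n*(9 + I) (A(n, I) = n*((3 + I) + 6) = n*(9 + I))
A(-5, 6)*(d - 1*45) + 147 = (-5*(9 + 6))*(121 - 1*45) + 147 = (-5*15)*(121 - 45) + 147 = -75*76 + 147 = -5700 + 147 = -5553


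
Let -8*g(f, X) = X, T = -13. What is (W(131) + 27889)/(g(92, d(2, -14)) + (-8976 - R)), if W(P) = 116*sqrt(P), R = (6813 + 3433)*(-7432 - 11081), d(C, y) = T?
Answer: 223112/1517401789 + 928*sqrt(131)/1517401789 ≈ 0.00015404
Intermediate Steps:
d(C, y) = -13
R = -189684198 (R = 10246*(-18513) = -189684198)
g(f, X) = -X/8
(W(131) + 27889)/(g(92, d(2, -14)) + (-8976 - R)) = (116*sqrt(131) + 27889)/(-1/8*(-13) + (-8976 - 1*(-189684198))) = (27889 + 116*sqrt(131))/(13/8 + (-8976 + 189684198)) = (27889 + 116*sqrt(131))/(13/8 + 189675222) = (27889 + 116*sqrt(131))/(1517401789/8) = (27889 + 116*sqrt(131))*(8/1517401789) = 223112/1517401789 + 928*sqrt(131)/1517401789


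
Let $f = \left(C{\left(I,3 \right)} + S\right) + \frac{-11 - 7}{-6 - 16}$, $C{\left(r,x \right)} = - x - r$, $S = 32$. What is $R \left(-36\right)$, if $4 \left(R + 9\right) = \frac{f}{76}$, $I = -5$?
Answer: $\frac{267417}{836} \approx 319.88$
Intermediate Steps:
$C{\left(r,x \right)} = - r - x$
$f = \frac{383}{11}$ ($f = \left(\left(\left(-1\right) \left(-5\right) - 3\right) + 32\right) + \frac{-11 - 7}{-6 - 16} = \left(\left(5 - 3\right) + 32\right) - \frac{18}{-22} = \left(2 + 32\right) - - \frac{9}{11} = 34 + \frac{9}{11} = \frac{383}{11} \approx 34.818$)
$R = - \frac{29713}{3344}$ ($R = -9 + \frac{\frac{383}{11} \cdot \frac{1}{76}}{4} = -9 + \frac{1}{4} \cdot \frac{383}{836} = -9 + \frac{383}{3344} = - \frac{29713}{3344} \approx -8.8855$)
$R \left(-36\right) = \left(- \frac{29713}{3344}\right) \left(-36\right) = \frac{267417}{836}$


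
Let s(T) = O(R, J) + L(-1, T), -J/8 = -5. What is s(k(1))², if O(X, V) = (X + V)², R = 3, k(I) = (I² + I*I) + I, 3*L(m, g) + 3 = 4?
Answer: 30780304/9 ≈ 3.4200e+6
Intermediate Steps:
J = 40 (J = -8*(-5) = 40)
L(m, g) = ⅓ (L(m, g) = -1 + (⅓)*4 = -1 + 4/3 = ⅓)
k(I) = I + 2*I² (k(I) = (I² + I²) + I = 2*I² + I = I + 2*I²)
O(X, V) = (V + X)²
s(T) = 5548/3 (s(T) = (40 + 3)² + ⅓ = 43² + ⅓ = 1849 + ⅓ = 5548/3)
s(k(1))² = (5548/3)² = 30780304/9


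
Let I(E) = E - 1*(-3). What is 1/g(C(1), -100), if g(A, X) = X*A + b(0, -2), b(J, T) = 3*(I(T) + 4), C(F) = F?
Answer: -1/85 ≈ -0.011765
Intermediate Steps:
I(E) = 3 + E (I(E) = E + 3 = 3 + E)
b(J, T) = 21 + 3*T (b(J, T) = 3*((3 + T) + 4) = 3*(7 + T) = 21 + 3*T)
g(A, X) = 15 + A*X (g(A, X) = X*A + (21 + 3*(-2)) = A*X + (21 - 6) = A*X + 15 = 15 + A*X)
1/g(C(1), -100) = 1/(15 + 1*(-100)) = 1/(15 - 100) = 1/(-85) = -1/85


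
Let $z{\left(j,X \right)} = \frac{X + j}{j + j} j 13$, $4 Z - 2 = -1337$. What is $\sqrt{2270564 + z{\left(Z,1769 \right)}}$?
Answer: $\frac{\sqrt{36478290}}{4} \approx 1509.9$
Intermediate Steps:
$Z = - \frac{1335}{4}$ ($Z = \frac{1}{2} + \frac{1}{4} \left(-1337\right) = \frac{1}{2} - \frac{1337}{4} = - \frac{1335}{4} \approx -333.75$)
$z{\left(j,X \right)} = \frac{13 X}{2} + \frac{13 j}{2}$ ($z{\left(j,X \right)} = \frac{X + j}{2 j} j 13 = \left(\frac{X}{2} + \frac{j}{2}\right) 13 = \frac{13 X}{2} + \frac{13 j}{2}$)
$\sqrt{2270564 + z{\left(Z,1769 \right)}} = \sqrt{2270564 + \left(\frac{13}{2} \cdot 1769 + \frac{13}{2} \left(- \frac{1335}{4}\right)\right)} = \sqrt{2270564 + \left(\frac{22997}{2} - \frac{17355}{8}\right)} = \sqrt{2270564 + \frac{74633}{8}} = \sqrt{\frac{18239145}{8}} = \frac{\sqrt{36478290}}{4}$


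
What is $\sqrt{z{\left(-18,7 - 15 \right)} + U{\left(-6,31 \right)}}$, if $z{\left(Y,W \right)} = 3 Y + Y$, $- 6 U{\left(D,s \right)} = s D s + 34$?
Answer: $\frac{5 \sqrt{318}}{3} \approx 29.721$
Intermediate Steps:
$U{\left(D,s \right)} = - \frac{17}{3} - \frac{D s^{2}}{6}$ ($U{\left(D,s \right)} = - \frac{s D s + 34}{6} = - \frac{D s s + 34}{6} = - \frac{D s^{2} + 34}{6} = - \frac{34 + D s^{2}}{6} = - \frac{17}{3} - \frac{D s^{2}}{6}$)
$z{\left(Y,W \right)} = 4 Y$
$\sqrt{z{\left(-18,7 - 15 \right)} + U{\left(-6,31 \right)}} = \sqrt{4 \left(-18\right) - \left(\frac{17}{3} - 31^{2}\right)} = \sqrt{-72 - \left(\frac{17}{3} - 961\right)} = \sqrt{-72 + \left(- \frac{17}{3} + 961\right)} = \sqrt{-72 + \frac{2866}{3}} = \sqrt{\frac{2650}{3}} = \frac{5 \sqrt{318}}{3}$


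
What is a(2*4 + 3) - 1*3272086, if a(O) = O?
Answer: -3272075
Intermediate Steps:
a(2*4 + 3) - 1*3272086 = (2*4 + 3) - 1*3272086 = (8 + 3) - 3272086 = 11 - 3272086 = -3272075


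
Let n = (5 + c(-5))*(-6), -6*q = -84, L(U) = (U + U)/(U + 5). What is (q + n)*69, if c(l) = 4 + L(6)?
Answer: -35328/11 ≈ -3211.6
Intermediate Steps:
L(U) = 2*U/(5 + U) (L(U) = (2*U)/(5 + U) = 2*U/(5 + U))
q = 14 (q = -⅙*(-84) = 14)
c(l) = 56/11 (c(l) = 4 + 2*6/(5 + 6) = 4 + 2*6/11 = 4 + 2*6*(1/11) = 4 + 12/11 = 56/11)
n = -666/11 (n = (5 + 56/11)*(-6) = (111/11)*(-6) = -666/11 ≈ -60.545)
(q + n)*69 = (14 - 666/11)*69 = -512/11*69 = -35328/11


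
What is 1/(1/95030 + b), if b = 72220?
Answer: 95030/6863066601 ≈ 1.3847e-5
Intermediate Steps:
1/(1/95030 + b) = 1/(1/95030 + 72220) = 1/(6863066601/95030) = 95030/6863066601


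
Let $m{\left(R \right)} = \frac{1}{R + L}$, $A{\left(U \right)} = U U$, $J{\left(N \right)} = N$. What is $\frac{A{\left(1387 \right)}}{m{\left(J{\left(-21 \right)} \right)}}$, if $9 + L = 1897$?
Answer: $3591676723$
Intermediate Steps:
$L = 1888$ ($L = -9 + 1897 = 1888$)
$A{\left(U \right)} = U^{2}$
$m{\left(R \right)} = \frac{1}{1888 + R}$ ($m{\left(R \right)} = \frac{1}{R + 1888} = \frac{1}{1888 + R}$)
$\frac{A{\left(1387 \right)}}{m{\left(J{\left(-21 \right)} \right)}} = \frac{1387^{2}}{\frac{1}{1888 - 21}} = \frac{1923769}{\frac{1}{1867}} = 1923769 \frac{1}{\frac{1}{1867}} = 1923769 \cdot 1867 = 3591676723$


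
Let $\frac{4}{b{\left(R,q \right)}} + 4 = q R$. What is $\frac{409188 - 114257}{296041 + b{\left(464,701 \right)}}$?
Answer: $\frac{23982314265}{24072573916} \approx 0.99625$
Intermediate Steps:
$b{\left(R,q \right)} = \frac{4}{-4 + R q}$ ($b{\left(R,q \right)} = \frac{4}{-4 + q R} = \frac{4}{-4 + R q}$)
$\frac{409188 - 114257}{296041 + b{\left(464,701 \right)}} = \frac{409188 - 114257}{296041 + \frac{4}{-4 + 464 \cdot 701}} = \frac{294931}{296041 + \frac{4}{-4 + 325264}} = \frac{294931}{296041 + \frac{4}{325260}} = \frac{294931}{296041 + 4 \cdot \frac{1}{325260}} = \frac{294931}{296041 + \frac{1}{81315}} = \frac{294931}{\frac{24072573916}{81315}} = 294931 \cdot \frac{81315}{24072573916} = \frac{23982314265}{24072573916}$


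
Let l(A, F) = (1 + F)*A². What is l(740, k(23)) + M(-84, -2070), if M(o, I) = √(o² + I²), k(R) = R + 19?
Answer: 23546800 + 6*√119221 ≈ 2.3549e+7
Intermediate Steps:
k(R) = 19 + R
M(o, I) = √(I² + o²)
l(A, F) = A²*(1 + F)
l(740, k(23)) + M(-84, -2070) = 740²*(1 + (19 + 23)) + √((-2070)² + (-84)²) = 547600*(1 + 42) + √(4284900 + 7056) = 547600*43 + √4291956 = 23546800 + 6*√119221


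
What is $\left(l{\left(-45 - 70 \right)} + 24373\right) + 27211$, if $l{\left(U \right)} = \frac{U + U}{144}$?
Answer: $\frac{3713933}{72} \approx 51582.0$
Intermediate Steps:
$l{\left(U \right)} = \frac{U}{72}$ ($l{\left(U \right)} = 2 U \frac{1}{144} = \frac{U}{72}$)
$\left(l{\left(-45 - 70 \right)} + 24373\right) + 27211 = \left(\frac{-45 - 70}{72} + 24373\right) + 27211 = \left(\frac{1}{72} \left(-115\right) + 24373\right) + 27211 = \left(- \frac{115}{72} + 24373\right) + 27211 = \frac{1754741}{72} + 27211 = \frac{3713933}{72}$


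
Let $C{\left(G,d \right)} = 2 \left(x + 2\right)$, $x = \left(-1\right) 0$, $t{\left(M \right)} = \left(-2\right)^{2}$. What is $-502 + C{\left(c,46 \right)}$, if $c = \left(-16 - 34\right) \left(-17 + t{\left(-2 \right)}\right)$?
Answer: $-498$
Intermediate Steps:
$t{\left(M \right)} = 4$
$x = 0$
$c = 650$ ($c = \left(-16 - 34\right) \left(-17 + 4\right) = \left(-50\right) \left(-13\right) = 650$)
$C{\left(G,d \right)} = 4$ ($C{\left(G,d \right)} = 2 \left(0 + 2\right) = 2 \cdot 2 = 4$)
$-502 + C{\left(c,46 \right)} = -502 + 4 = -498$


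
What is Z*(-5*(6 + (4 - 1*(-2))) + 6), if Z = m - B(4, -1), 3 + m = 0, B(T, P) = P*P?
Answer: 216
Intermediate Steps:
B(T, P) = P²
m = -3 (m = -3 + 0 = -3)
Z = -4 (Z = -3 - 1*(-1)² = -3 - 1*1 = -3 - 1 = -4)
Z*(-5*(6 + (4 - 1*(-2))) + 6) = -4*(-5*(6 + (4 - 1*(-2))) + 6) = -4*(-5*(6 + (4 + 2)) + 6) = -4*(-5*(6 + 6) + 6) = -4*(-5*12 + 6) = -4*(-60 + 6) = -4*(-54) = 216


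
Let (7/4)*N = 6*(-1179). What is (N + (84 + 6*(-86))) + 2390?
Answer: -14590/7 ≈ -2084.3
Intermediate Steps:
N = -28296/7 (N = 4*(6*(-1179))/7 = (4/7)*(-7074) = -28296/7 ≈ -4042.3)
(N + (84 + 6*(-86))) + 2390 = (-28296/7 + (84 + 6*(-86))) + 2390 = (-28296/7 + (84 - 516)) + 2390 = (-28296/7 - 432) + 2390 = -31320/7 + 2390 = -14590/7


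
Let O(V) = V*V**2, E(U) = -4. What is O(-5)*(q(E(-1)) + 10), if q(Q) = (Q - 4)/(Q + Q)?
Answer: -1375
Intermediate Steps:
O(V) = V**3
q(Q) = (-4 + Q)/(2*Q) (q(Q) = (-4 + Q)/((2*Q)) = (-4 + Q)*(1/(2*Q)) = (-4 + Q)/(2*Q))
O(-5)*(q(E(-1)) + 10) = (-5)**3*((1/2)*(-4 - 4)/(-4) + 10) = -125*((1/2)*(-1/4)*(-8) + 10) = -125*(1 + 10) = -125*11 = -1375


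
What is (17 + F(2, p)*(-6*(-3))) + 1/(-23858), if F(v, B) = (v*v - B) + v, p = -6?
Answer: 5558913/23858 ≈ 233.00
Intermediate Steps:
F(v, B) = v + v² - B (F(v, B) = (v² - B) + v = v + v² - B)
(17 + F(2, p)*(-6*(-3))) + 1/(-23858) = (17 + (2 + 2² - 1*(-6))*(-6*(-3))) + 1/(-23858) = (17 + (2 + 4 + 6)*18) - 1/23858 = (17 + 12*18) - 1/23858 = (17 + 216) - 1/23858 = 233 - 1/23858 = 5558913/23858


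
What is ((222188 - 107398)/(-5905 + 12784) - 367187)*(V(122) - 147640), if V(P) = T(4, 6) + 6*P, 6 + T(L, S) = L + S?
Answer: 123681640100344/2293 ≈ 5.3939e+10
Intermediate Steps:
T(L, S) = -6 + L + S (T(L, S) = -6 + (L + S) = -6 + L + S)
V(P) = 4 + 6*P (V(P) = (-6 + 4 + 6) + 6*P = 4 + 6*P)
((222188 - 107398)/(-5905 + 12784) - 367187)*(V(122) - 147640) = ((222188 - 107398)/(-5905 + 12784) - 367187)*((4 + 6*122) - 147640) = (114790/6879 - 367187)*((4 + 732) - 147640) = (114790*(1/6879) - 367187)*(736 - 147640) = (114790/6879 - 367187)*(-146904) = -2525764583/6879*(-146904) = 123681640100344/2293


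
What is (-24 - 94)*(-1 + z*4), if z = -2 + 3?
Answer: -354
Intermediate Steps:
z = 1
(-24 - 94)*(-1 + z*4) = (-24 - 94)*(-1 + 1*4) = -118*(-1 + 4) = -118*3 = -354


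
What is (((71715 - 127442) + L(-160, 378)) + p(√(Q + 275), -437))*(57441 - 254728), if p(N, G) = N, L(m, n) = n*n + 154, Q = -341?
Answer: -17225325257 - 197287*I*√66 ≈ -1.7225e+10 - 1.6028e+6*I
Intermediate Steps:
L(m, n) = 154 + n² (L(m, n) = n² + 154 = 154 + n²)
(((71715 - 127442) + L(-160, 378)) + p(√(Q + 275), -437))*(57441 - 254728) = (((71715 - 127442) + (154 + 378²)) + √(-341 + 275))*(57441 - 254728) = ((-55727 + (154 + 142884)) + √(-66))*(-197287) = ((-55727 + 143038) + I*√66)*(-197287) = (87311 + I*√66)*(-197287) = -17225325257 - 197287*I*√66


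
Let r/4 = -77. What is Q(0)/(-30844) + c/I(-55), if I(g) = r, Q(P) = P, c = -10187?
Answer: 10187/308 ≈ 33.075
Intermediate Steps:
r = -308 (r = 4*(-77) = -308)
I(g) = -308
Q(0)/(-30844) + c/I(-55) = 0/(-30844) - 10187/(-308) = 0*(-1/30844) - 10187*(-1/308) = 0 + 10187/308 = 10187/308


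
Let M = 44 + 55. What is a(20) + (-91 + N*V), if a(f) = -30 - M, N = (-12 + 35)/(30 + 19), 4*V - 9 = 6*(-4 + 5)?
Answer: -42775/196 ≈ -218.24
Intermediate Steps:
M = 99
V = 15/4 (V = 9/4 + (6*(-4 + 5))/4 = 9/4 + (6*1)/4 = 9/4 + (¼)*6 = 9/4 + 3/2 = 15/4 ≈ 3.7500)
N = 23/49 ≈ 0.46939
a(f) = -129 (a(f) = -30 - 1*99 = -30 - 99 = -129)
a(20) + (-91 + N*V) = -129 + (-91 + (23/49)*(15/4)) = -129 + (-91 + 345/196) = -129 - 17491/196 = -42775/196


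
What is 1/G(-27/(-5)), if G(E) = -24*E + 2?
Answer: -5/638 ≈ -0.0078370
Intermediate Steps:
G(E) = 2 - 24*E
1/G(-27/(-5)) = 1/(2 - (-648)/(-5)) = 1/(2 - (-648)*(-1)/5) = 1/(2 - 24*27/5) = 1/(2 - 648/5) = 1/(-638/5) = -5/638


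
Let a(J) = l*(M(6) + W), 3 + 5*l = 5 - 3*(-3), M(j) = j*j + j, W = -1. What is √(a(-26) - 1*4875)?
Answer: 2*I*√29905/5 ≈ 69.172*I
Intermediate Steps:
M(j) = j + j² (M(j) = j² + j = j + j²)
l = 11/5 (l = -⅗ + (5 - 3*(-3))/5 = -⅗ + (5 + 9)/5 = -⅗ + (⅕)*14 = -⅗ + 14/5 = 11/5 ≈ 2.2000)
a(J) = 451/5 (a(J) = 11*(6*(1 + 6) - 1)/5 = 11*(6*7 - 1)/5 = 11*(42 - 1)/5 = (11/5)*41 = 451/5)
√(a(-26) - 1*4875) = √(451/5 - 1*4875) = √(451/5 - 4875) = √(-23924/5) = 2*I*√29905/5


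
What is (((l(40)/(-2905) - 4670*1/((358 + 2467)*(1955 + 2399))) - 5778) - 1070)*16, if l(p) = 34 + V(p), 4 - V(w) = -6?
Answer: -11185867951568/102090415 ≈ -1.0957e+5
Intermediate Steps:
V(w) = 10 (V(w) = 4 - 1*(-6) = 4 + 6 = 10)
l(p) = 44 (l(p) = 34 + 10 = 44)
(((l(40)/(-2905) - 4670*1/((358 + 2467)*(1955 + 2399))) - 5778) - 1070)*16 = (((44/(-2905) - 4670*1/((358 + 2467)*(1955 + 2399))) - 5778) - 1070)*16 = (((44*(-1/2905) - 4670/(4354*2825)) - 5778) - 1070)*16 = (((-44/2905 - 4670/12300050) - 5778) - 1070)*16 = (((-44/2905 - 4670*1/12300050) - 5778) - 1070)*16 = (((-44/2905 - 467/1230005) - 5778) - 1070)*16 = ((-1585053/102090415 - 5778) - 1070)*16 = (-589880002923/102090415 - 1070)*16 = -699116746973/102090415*16 = -11185867951568/102090415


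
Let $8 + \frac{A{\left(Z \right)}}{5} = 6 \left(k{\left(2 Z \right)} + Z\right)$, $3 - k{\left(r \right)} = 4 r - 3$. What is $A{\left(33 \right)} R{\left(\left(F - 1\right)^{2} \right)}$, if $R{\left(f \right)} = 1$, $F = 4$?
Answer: $-6790$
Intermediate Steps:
$k{\left(r \right)} = 6 - 4 r$ ($k{\left(r \right)} = 3 - \left(4 r - 3\right) = 3 - \left(-3 + 4 r\right) = 6 - 4 r$)
$A{\left(Z \right)} = 140 - 210 Z$ ($A{\left(Z \right)} = -40 + 5 \cdot 6 \left(\left(6 - 4 \cdot 2 Z\right) + Z\right) = -40 + 5 \cdot 6 \left(\left(6 - 8 Z\right) + Z\right) = -40 + 5 \cdot 6 \left(6 - 7 Z\right) = -40 + 5 \left(36 - 42 Z\right) = -40 - \left(-180 + 210 Z\right) = 140 - 210 Z$)
$A{\left(33 \right)} R{\left(\left(F - 1\right)^{2} \right)} = \left(140 - 6930\right) 1 = \left(-6790\right) 1 = -6790$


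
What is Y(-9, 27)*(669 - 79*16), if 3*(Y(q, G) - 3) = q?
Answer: 0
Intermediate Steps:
Y(q, G) = 3 + q/3
Y(-9, 27)*(669 - 79*16) = (3 + (1/3)*(-9))*(669 - 79*16) = (3 - 3)*(669 - 1264) = 0*(-595) = 0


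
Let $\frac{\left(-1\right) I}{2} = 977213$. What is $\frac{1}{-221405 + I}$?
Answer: $- \frac{1}{2175831} \approx -4.5959 \cdot 10^{-7}$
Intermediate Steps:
$I = -1954426$ ($I = \left(-2\right) 977213 = -1954426$)
$\frac{1}{-221405 + I} = \frac{1}{-221405 - 1954426} = \frac{1}{-2175831} = - \frac{1}{2175831}$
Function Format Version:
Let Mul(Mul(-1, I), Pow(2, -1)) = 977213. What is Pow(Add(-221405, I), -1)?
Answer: Rational(-1, 2175831) ≈ -4.5959e-7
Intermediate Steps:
I = -1954426 (I = Mul(-2, 977213) = -1954426)
Pow(Add(-221405, I), -1) = Pow(Add(-221405, -1954426), -1) = Pow(-2175831, -1) = Rational(-1, 2175831)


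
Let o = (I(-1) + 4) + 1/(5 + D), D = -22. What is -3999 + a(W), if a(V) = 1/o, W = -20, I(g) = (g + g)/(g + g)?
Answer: -335899/84 ≈ -3998.8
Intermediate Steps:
I(g) = 1 (I(g) = (2*g)/((2*g)) = (2*g)*(1/(2*g)) = 1)
o = 84/17 (o = (1 + 4) + 1/(5 - 22) = 5 + 1/(-17) = 5 - 1/17 = 84/17 ≈ 4.9412)
a(V) = 17/84 (a(V) = 1/(84/17) = 17/84)
-3999 + a(W) = -3999 + 17/84 = -335899/84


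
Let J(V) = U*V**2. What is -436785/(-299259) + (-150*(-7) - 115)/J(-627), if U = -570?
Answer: 197729383523/135472753746 ≈ 1.4596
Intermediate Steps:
J(V) = -570*V**2
-436785/(-299259) + (-150*(-7) - 115)/J(-627) = -436785/(-299259) + (-150*(-7) - 115)/((-570*(-627)**2)) = -436785*(-1/299259) + (-25*(-42) - 115)/((-570*393129)) = 145595/99753 + (1050 - 115)/(-224083530) = 145595/99753 + 935*(-1/224083530) = 145595/99753 - 17/4074246 = 197729383523/135472753746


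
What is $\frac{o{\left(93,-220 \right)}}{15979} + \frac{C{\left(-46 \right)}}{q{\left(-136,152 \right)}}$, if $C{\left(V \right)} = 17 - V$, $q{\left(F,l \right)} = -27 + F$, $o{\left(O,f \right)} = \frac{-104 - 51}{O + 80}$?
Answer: $- \frac{174180386}{450591821} \approx -0.38656$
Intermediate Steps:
$o{\left(O,f \right)} = - \frac{155}{80 + O}$
$\frac{o{\left(93,-220 \right)}}{15979} + \frac{C{\left(-46 \right)}}{q{\left(-136,152 \right)}} = \frac{\left(-155\right) \frac{1}{80 + 93}}{15979} + \frac{17 - -46}{-27 - 136} = - \frac{155}{173} \cdot \frac{1}{15979} + \frac{17 + 46}{-163} = \left(-155\right) \frac{1}{173} \cdot \frac{1}{15979} + 63 \left(- \frac{1}{163}\right) = \left(- \frac{155}{173}\right) \frac{1}{15979} - \frac{63}{163} = - \frac{155}{2764367} - \frac{63}{163} = - \frac{174180386}{450591821}$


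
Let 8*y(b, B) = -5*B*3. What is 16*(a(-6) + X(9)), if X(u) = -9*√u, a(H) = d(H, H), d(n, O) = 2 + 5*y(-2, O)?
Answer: 500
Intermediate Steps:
y(b, B) = -15*B/8 (y(b, B) = (-5*B*3)/8 = (-15*B)/8 = -15*B/8)
d(n, O) = 2 - 75*O/8 (d(n, O) = 2 + 5*(-15*O/8) = 2 - 75*O/8)
a(H) = 2 - 75*H/8
16*(a(-6) + X(9)) = 16*((2 - 75/8*(-6)) - 9*√9) = 16*((2 + 225/4) - 9*3) = 16*(233/4 - 27) = 16*(125/4) = 500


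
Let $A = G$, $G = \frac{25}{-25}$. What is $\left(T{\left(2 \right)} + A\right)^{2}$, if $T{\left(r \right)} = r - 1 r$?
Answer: $1$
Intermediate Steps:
$G = -1$ ($G = 25 \left(- \frac{1}{25}\right) = -1$)
$A = -1$
$T{\left(r \right)} = 0$ ($T{\left(r \right)} = r - r = 0$)
$\left(T{\left(2 \right)} + A\right)^{2} = \left(0 - 1\right)^{2} = \left(-1\right)^{2} = 1$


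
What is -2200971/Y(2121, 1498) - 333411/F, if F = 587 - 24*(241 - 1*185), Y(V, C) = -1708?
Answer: 2235601035/1292956 ≈ 1729.1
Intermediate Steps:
F = -757 (F = 587 - 24*(241 - 185) = 587 - 24*56 = 587 - 1344 = -757)
-2200971/Y(2121, 1498) - 333411/F = -2200971/(-1708) - 333411/(-757) = -2200971*(-1/1708) - 333411*(-1/757) = 2200971/1708 + 333411/757 = 2235601035/1292956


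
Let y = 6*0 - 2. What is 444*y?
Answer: -888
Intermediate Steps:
y = -2 (y = 0 - 2 = -2)
444*y = 444*(-2) = -888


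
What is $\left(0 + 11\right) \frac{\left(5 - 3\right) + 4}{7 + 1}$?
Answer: $\frac{33}{4} \approx 8.25$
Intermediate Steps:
$\left(0 + 11\right) \frac{\left(5 - 3\right) + 4}{7 + 1} = 11 \frac{2 + 4}{8} = 11 \cdot 6 \cdot \frac{1}{8} = 11 \cdot \frac{3}{4} = \frac{33}{4}$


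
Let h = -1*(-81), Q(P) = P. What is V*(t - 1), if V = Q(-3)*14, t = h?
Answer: -3360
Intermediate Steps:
h = 81
t = 81
V = -42 (V = -3*14 = -42)
V*(t - 1) = -42*(81 - 1) = -42*80 = -3360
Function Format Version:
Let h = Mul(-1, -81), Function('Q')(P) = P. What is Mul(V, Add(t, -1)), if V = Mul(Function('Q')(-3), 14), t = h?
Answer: -3360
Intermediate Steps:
h = 81
t = 81
V = -42 (V = Mul(-3, 14) = -42)
Mul(V, Add(t, -1)) = Mul(-42, Add(81, -1)) = Mul(-42, 80) = -3360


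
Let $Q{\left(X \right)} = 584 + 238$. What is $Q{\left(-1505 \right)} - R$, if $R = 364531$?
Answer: $-363709$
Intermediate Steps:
$Q{\left(X \right)} = 822$
$Q{\left(-1505 \right)} - R = 822 - 364531 = -363709$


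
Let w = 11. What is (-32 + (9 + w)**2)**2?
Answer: 135424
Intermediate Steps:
(-32 + (9 + w)**2)**2 = (-32 + (9 + 11)**2)**2 = (-32 + 20**2)**2 = (-32 + 400)**2 = 368**2 = 135424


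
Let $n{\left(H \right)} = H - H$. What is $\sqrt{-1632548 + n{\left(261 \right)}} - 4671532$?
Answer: $-4671532 + 2 i \sqrt{408137} \approx -4.6715 \cdot 10^{6} + 1277.7 i$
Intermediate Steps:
$n{\left(H \right)} = 0$
$\sqrt{-1632548 + n{\left(261 \right)}} - 4671532 = \sqrt{-1632548 + 0} - 4671532 = \sqrt{-1632548} - 4671532 = 2 i \sqrt{408137} - 4671532 = -4671532 + 2 i \sqrt{408137}$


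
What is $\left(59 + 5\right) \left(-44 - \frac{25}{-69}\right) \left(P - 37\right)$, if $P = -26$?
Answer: $\frac{4046784}{23} \approx 1.7595 \cdot 10^{5}$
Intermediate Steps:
$\left(59 + 5\right) \left(-44 - \frac{25}{-69}\right) \left(P - 37\right) = \left(59 + 5\right) \left(-44 - \frac{25}{-69}\right) \left(-26 - 37\right) = 64 \left(-44 - - \frac{25}{69}\right) \left(-26 - 37\right) = 64 \left(-44 + \frac{25}{69}\right) \left(-63\right) = 64 \left(- \frac{3011}{69}\right) \left(-63\right) = \left(- \frac{192704}{69}\right) \left(-63\right) = \frac{4046784}{23}$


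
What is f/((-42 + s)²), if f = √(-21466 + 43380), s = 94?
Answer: √21914/2704 ≈ 0.054746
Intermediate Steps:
f = √21914 ≈ 148.03
f/((-42 + s)²) = √21914/((-42 + 94)²) = √21914/(52²) = √21914/2704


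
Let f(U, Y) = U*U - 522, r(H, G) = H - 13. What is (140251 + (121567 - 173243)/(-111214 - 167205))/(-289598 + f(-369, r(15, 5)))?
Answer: -3003738065/3297316217 ≈ -0.91096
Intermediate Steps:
r(H, G) = -13 + H
f(U, Y) = -522 + U**2 (f(U, Y) = U**2 - 522 = -522 + U**2)
(140251 + (121567 - 173243)/(-111214 - 167205))/(-289598 + f(-369, r(15, 5))) = (140251 + (121567 - 173243)/(-111214 - 167205))/(-289598 + (-522 + (-369)**2)) = (140251 - 51676/(-278419))/(-289598 + (-522 + 136161)) = (140251 - 51676*(-1/278419))/(-289598 + 135639) = (140251 + 51676/278419)/(-153959) = (39048594845/278419)*(-1/153959) = -3003738065/3297316217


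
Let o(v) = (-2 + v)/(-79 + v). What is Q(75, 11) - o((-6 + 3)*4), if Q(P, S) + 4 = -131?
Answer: -1757/13 ≈ -135.15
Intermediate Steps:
o(v) = (-2 + v)/(-79 + v)
Q(P, S) = -135 (Q(P, S) = -4 - 131 = -135)
Q(75, 11) - o((-6 + 3)*4) = -135 - (-2 + (-6 + 3)*4)/(-79 + (-6 + 3)*4) = -135 - (-2 - 3*4)/(-79 - 3*4) = -135 - (-2 - 12)/(-79 - 12) = -135 - (-14)/(-91) = -135 - (-1)*(-14)/91 = -135 - 1*2/13 = -135 - 2/13 = -1757/13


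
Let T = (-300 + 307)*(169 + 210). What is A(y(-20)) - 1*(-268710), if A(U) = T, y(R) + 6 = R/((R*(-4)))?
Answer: 271363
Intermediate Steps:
T = 2653 (T = 7*379 = 2653)
y(R) = -25/4 (y(R) = -6 + R/((R*(-4))) = -6 + R/((-4*R)) = -6 + R*(-1/(4*R)) = -6 - ¼ = -25/4)
A(U) = 2653
A(y(-20)) - 1*(-268710) = 2653 - 1*(-268710) = 2653 + 268710 = 271363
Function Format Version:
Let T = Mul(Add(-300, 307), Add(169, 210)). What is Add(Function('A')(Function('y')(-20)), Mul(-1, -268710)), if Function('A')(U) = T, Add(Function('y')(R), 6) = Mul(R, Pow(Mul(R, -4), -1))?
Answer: 271363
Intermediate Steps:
T = 2653 (T = Mul(7, 379) = 2653)
Function('y')(R) = Rational(-25, 4) (Function('y')(R) = Add(-6, Mul(R, Pow(Mul(R, -4), -1))) = Add(-6, Mul(R, Pow(Mul(-4, R), -1))) = Add(-6, Mul(R, Mul(Rational(-1, 4), Pow(R, -1)))) = Add(-6, Rational(-1, 4)) = Rational(-25, 4))
Function('A')(U) = 2653
Add(Function('A')(Function('y')(-20)), Mul(-1, -268710)) = Add(2653, Mul(-1, -268710)) = Add(2653, 268710) = 271363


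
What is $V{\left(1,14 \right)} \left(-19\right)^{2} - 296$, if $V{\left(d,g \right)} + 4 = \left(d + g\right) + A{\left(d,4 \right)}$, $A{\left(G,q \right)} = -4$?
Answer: $2231$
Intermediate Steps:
$V{\left(d,g \right)} = -8 + d + g$ ($V{\left(d,g \right)} = -4 - \left(4 - d - g\right) = -4 + \left(-4 + d + g\right) = -8 + d + g$)
$V{\left(1,14 \right)} \left(-19\right)^{2} - 296 = \left(-8 + 1 + 14\right) \left(-19\right)^{2} - 296 = 7 \cdot 361 - 296 = 2527 - 296 = 2231$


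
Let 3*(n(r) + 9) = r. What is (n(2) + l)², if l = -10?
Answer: 3025/9 ≈ 336.11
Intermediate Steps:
n(r) = -9 + r/3
(n(2) + l)² = ((-9 + (⅓)*2) - 10)² = ((-9 + ⅔) - 10)² = (-25/3 - 10)² = (-55/3)² = 3025/9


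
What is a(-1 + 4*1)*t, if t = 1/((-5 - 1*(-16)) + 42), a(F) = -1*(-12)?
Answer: 12/53 ≈ 0.22642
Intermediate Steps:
a(F) = 12
t = 1/53 (t = 1/((-5 + 16) + 42) = 1/(11 + 42) = 1/53 ≈ 0.018868)
a(-1 + 4*1)*t = 12*(1/53) = 12/53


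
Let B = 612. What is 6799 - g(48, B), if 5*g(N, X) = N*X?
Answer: 4619/5 ≈ 923.80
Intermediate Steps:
g(N, X) = N*X/5 (g(N, X) = (N*X)/5 = N*X/5)
6799 - g(48, B) = 6799 - 48*612/5 = 6799 - 1*29376/5 = 6799 - 29376/5 = 4619/5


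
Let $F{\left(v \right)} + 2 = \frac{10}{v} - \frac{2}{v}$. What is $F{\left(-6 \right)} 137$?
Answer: $- \frac{1370}{3} \approx -456.67$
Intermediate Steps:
$F{\left(v \right)} = -2 + \frac{8}{v}$ ($F{\left(v \right)} = -2 + \left(\frac{10}{v} - \frac{2}{v}\right) = -2 + \frac{8}{v}$)
$F{\left(-6 \right)} 137 = \left(-2 + \frac{8}{-6}\right) 137 = \left(-2 + 8 \left(- \frac{1}{6}\right)\right) 137 = \left(-2 - \frac{4}{3}\right) 137 = \left(- \frac{10}{3}\right) 137 = - \frac{1370}{3}$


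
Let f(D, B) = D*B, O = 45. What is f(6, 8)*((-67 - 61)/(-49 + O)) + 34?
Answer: 1570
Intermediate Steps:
f(D, B) = B*D
f(6, 8)*((-67 - 61)/(-49 + O)) + 34 = (8*6)*((-67 - 61)/(-49 + 45)) + 34 = 48*(-128/(-4)) + 34 = 48*(-128*(-¼)) + 34 = 48*32 + 34 = 1536 + 34 = 1570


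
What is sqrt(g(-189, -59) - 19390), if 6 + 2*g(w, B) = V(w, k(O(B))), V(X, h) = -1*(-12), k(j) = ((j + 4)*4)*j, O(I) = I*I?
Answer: I*sqrt(19387) ≈ 139.24*I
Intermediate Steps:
O(I) = I**2
k(j) = j*(16 + 4*j) (k(j) = ((4 + j)*4)*j = (16 + 4*j)*j = j*(16 + 4*j))
V(X, h) = 12
g(w, B) = 3 (g(w, B) = -3 + (1/2)*12 = -3 + 6 = 3)
sqrt(g(-189, -59) - 19390) = sqrt(3 - 19390) = sqrt(-19387) = I*sqrt(19387)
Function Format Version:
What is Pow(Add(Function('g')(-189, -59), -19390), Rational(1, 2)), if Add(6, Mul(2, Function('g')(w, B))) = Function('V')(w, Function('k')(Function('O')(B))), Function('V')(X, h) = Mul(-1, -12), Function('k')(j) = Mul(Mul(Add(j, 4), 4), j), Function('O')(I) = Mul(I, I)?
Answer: Mul(I, Pow(19387, Rational(1, 2))) ≈ Mul(139.24, I)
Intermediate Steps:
Function('O')(I) = Pow(I, 2)
Function('k')(j) = Mul(j, Add(16, Mul(4, j))) (Function('k')(j) = Mul(Mul(Add(4, j), 4), j) = Mul(Add(16, Mul(4, j)), j) = Mul(j, Add(16, Mul(4, j))))
Function('V')(X, h) = 12
Function('g')(w, B) = 3 (Function('g')(w, B) = Add(-3, Mul(Rational(1, 2), 12)) = Add(-3, 6) = 3)
Pow(Add(Function('g')(-189, -59), -19390), Rational(1, 2)) = Pow(Add(3, -19390), Rational(1, 2)) = Pow(-19387, Rational(1, 2)) = Mul(I, Pow(19387, Rational(1, 2)))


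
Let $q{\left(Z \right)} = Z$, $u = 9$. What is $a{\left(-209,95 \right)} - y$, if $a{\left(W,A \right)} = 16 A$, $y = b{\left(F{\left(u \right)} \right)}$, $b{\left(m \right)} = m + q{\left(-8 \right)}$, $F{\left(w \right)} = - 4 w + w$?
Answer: $1555$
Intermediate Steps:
$F{\left(w \right)} = - 3 w$
$b{\left(m \right)} = -8 + m$ ($b{\left(m \right)} = m - 8 = -8 + m$)
$y = -35$ ($y = -8 - 27 = -35$)
$a{\left(-209,95 \right)} - y = 16 \cdot 95 - -35 = 1520 + 35 = 1555$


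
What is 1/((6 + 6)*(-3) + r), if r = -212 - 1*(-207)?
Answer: -1/41 ≈ -0.024390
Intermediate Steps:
r = -5 (r = -212 + 207 = -5)
1/((6 + 6)*(-3) + r) = 1/((6 + 6)*(-3) - 5) = 1/(12*(-3) - 5) = 1/(-36 - 5) = 1/(-41) = -1/41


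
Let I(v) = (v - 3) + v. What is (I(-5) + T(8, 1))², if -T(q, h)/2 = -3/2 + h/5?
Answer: 2704/25 ≈ 108.16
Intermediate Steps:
T(q, h) = 3 - 2*h/5 (T(q, h) = -2*(-3/2 + h/5) = 3 - 2*h/5)
I(v) = -3 + 2*v (I(v) = (-3 + v) + v = -3 + 2*v)
(I(-5) + T(8, 1))² = ((-3 + 2*(-5)) + (3 - ⅖*1))² = ((-3 - 10) + (3 - ⅖))² = (-13 + 13/5)² = (-52/5)² = 2704/25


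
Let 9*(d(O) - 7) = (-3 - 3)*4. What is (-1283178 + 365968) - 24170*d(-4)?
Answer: -3065840/3 ≈ -1.0219e+6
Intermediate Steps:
d(O) = 13/3 (d(O) = 7 + ((-3 - 3)*4)/9 = 7 + (-6*4)/9 = 7 + (⅑)*(-24) = 7 - 8/3 = 13/3)
(-1283178 + 365968) - 24170*d(-4) = (-1283178 + 365968) - 24170*13/3 = -917210 - 314210/3 = -3065840/3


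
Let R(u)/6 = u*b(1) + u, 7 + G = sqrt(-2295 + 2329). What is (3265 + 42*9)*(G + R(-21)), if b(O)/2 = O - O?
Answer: -484519 + 3643*sqrt(34) ≈ -4.6328e+5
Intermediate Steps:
G = -7 + sqrt(34) (G = -7 + sqrt(-2295 + 2329) = -7 + sqrt(34) ≈ -1.1690)
b(O) = 0 (b(O) = 2*(O - O) = 2*0 = 0)
R(u) = 6*u (R(u) = 6*(u*0 + u) = 6*(0 + u) = 6*u)
(3265 + 42*9)*(G + R(-21)) = (3265 + 42*9)*((-7 + sqrt(34)) + 6*(-21)) = (3265 + 378)*((-7 + sqrt(34)) - 126) = 3643*(-133 + sqrt(34)) = -484519 + 3643*sqrt(34)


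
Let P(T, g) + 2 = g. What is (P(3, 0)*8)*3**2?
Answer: -144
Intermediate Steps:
P(T, g) = -2 + g
(P(3, 0)*8)*3**2 = ((-2 + 0)*8)*3**2 = -2*8*9 = -16*9 = -144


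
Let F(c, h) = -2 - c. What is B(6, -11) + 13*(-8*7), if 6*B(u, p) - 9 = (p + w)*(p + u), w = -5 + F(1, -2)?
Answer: -2132/3 ≈ -710.67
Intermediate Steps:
w = -8 (w = -5 + (-2 - 1*1) = -5 + (-2 - 1) = -5 - 3 = -8)
B(u, p) = 3/2 + (-8 + p)*(p + u)/6 (B(u, p) = 3/2 + ((p - 8)*(p + u))/6 = 3/2 + ((-8 + p)*(p + u))/6 = 3/2 + (-8 + p)*(p + u)/6)
B(6, -11) + 13*(-8*7) = (3/2 - 4/3*(-11) - 4/3*6 + (⅙)*(-11)² + (⅙)*(-11)*6) + 13*(-8*7) = (3/2 + 44/3 - 8 + (⅙)*121 - 11) + 13*(-56) = (3/2 + 44/3 - 8 + 121/6 - 11) - 728 = 52/3 - 728 = -2132/3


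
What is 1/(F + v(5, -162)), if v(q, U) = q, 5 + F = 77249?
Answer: 1/77249 ≈ 1.2945e-5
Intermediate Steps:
F = 77244 (F = -5 + 77249 = 77244)
1/(F + v(5, -162)) = 1/(77244 + 5) = 1/77249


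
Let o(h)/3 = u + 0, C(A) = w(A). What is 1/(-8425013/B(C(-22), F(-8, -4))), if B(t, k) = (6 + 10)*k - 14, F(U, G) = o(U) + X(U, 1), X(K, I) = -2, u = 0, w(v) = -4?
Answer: 46/8425013 ≈ 5.4599e-6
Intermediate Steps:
C(A) = -4
o(h) = 0 (o(h) = 3*(0 + 0) = 3*0 = 0)
F(U, G) = -2 (F(U, G) = 0 - 2 = -2)
B(t, k) = -14 + 16*k (B(t, k) = 16*k - 14 = -14 + 16*k)
1/(-8425013/B(C(-22), F(-8, -4))) = 1/(-8425013/(-14 + 16*(-2))) = 1/(-8425013/(-14 - 32)) = 1/(-8425013/(-46)) = 1/(-8425013*(-1/46)) = 1/(8425013/46) = 46/8425013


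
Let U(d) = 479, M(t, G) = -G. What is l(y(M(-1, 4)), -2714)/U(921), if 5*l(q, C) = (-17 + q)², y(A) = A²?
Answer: 1/2395 ≈ 0.00041754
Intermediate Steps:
l(q, C) = (-17 + q)²/5
l(y(M(-1, 4)), -2714)/U(921) = ((-17 + (-1*4)²)²/5)/479 = ((-17 + (-4)²)²/5)*(1/479) = ((-17 + 16)²/5)*(1/479) = ((⅕)*(-1)²)*(1/479) = ((⅕)*1)*(1/479) = (⅕)*(1/479) = 1/2395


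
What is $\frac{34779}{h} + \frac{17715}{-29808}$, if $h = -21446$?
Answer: $- \frac{236101387}{106543728} \approx -2.216$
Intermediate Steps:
$\frac{34779}{h} + \frac{17715}{-29808} = \frac{34779}{-21446} + \frac{17715}{-29808} = 34779 \left(- \frac{1}{21446}\right) + 17715 \left(- \frac{1}{29808}\right) = - \frac{34779}{21446} - \frac{5905}{9936} = - \frac{236101387}{106543728}$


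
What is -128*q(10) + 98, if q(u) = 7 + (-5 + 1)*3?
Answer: 738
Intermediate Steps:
q(u) = -5 (q(u) = 7 - 4*3 = 7 - 12 = -5)
-128*q(10) + 98 = -128*(-5) + 98 = 640 + 98 = 738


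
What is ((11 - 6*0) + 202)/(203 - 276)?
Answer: -213/73 ≈ -2.9178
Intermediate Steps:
((11 - 6*0) + 202)/(203 - 276) = ((11 + 0) + 202)/(-73) = (11 + 202)*(-1/73) = 213*(-1/73) = -213/73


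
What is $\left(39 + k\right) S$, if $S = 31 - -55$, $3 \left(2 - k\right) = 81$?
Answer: $1204$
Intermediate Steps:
$k = -25$ ($k = 2 - 27 = -25$)
$S = 86$ ($S = 31 + 55 = 86$)
$\left(39 + k\right) S = \left(39 - 25\right) 86 = 14 \cdot 86 = 1204$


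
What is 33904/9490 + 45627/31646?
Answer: 57920239/11550790 ≈ 5.0144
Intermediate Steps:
33904/9490 + 45627/31646 = 33904*(1/9490) + 45627*(1/31646) = 1304/365 + 45627/31646 = 57920239/11550790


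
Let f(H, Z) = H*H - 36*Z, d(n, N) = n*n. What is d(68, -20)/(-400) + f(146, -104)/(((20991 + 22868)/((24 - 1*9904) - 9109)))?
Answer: -11909283751/1096475 ≈ -10861.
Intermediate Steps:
d(n, N) = n²
f(H, Z) = H² - 36*Z
d(68, -20)/(-400) + f(146, -104)/(((20991 + 22868)/((24 - 1*9904) - 9109))) = 68²/(-400) + (146² - 36*(-104))/(((20991 + 22868)/((24 - 1*9904) - 9109))) = 4624*(-1/400) + (21316 + 3744)/((43859/((24 - 9904) - 9109))) = -289/25 + 25060/((43859/(-9880 - 9109))) = -289/25 + 25060/((43859/(-18989))) = -289/25 + 25060/((43859*(-1/18989))) = -289/25 + 25060/(-43859/18989) = -289/25 + 25060*(-18989/43859) = -289/25 - 475864340/43859 = -11909283751/1096475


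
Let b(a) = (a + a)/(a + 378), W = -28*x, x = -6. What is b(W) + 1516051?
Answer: 19708671/13 ≈ 1.5161e+6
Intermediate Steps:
W = 168 (W = -28*(-6) = 168)
b(a) = 2*a/(378 + a) (b(a) = (2*a)/(378 + a) = 2*a/(378 + a))
b(W) + 1516051 = 2*168/(378 + 168) + 1516051 = 2*168/546 + 1516051 = 2*168*(1/546) + 1516051 = 8/13 + 1516051 = 19708671/13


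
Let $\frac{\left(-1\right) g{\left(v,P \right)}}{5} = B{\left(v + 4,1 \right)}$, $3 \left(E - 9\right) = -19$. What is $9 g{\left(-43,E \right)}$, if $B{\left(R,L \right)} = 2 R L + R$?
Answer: $5265$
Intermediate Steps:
$E = \frac{8}{3}$ ($E = 9 + \frac{1}{3} \left(-19\right) = 9 - \frac{19}{3} = \frac{8}{3} \approx 2.6667$)
$B{\left(R,L \right)} = R + 2 L R$ ($B{\left(R,L \right)} = 2 L R + R = R + 2 L R$)
$g{\left(v,P \right)} = -60 - 15 v$ ($g{\left(v,P \right)} = - 5 \left(v + 4\right) \left(1 + 2 \cdot 1\right) = - 5 \left(4 + v\right) \left(1 + 2\right) = - 5 \left(4 + v\right) 3 = - 5 \left(12 + 3 v\right) = -60 - 15 v$)
$9 g{\left(-43,E \right)} = 9 \left(-60 - -645\right) = 9 \left(-60 + 645\right) = 9 \cdot 585 = 5265$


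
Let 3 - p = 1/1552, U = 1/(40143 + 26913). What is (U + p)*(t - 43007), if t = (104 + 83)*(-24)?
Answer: -463294774495/3252216 ≈ -1.4246e+5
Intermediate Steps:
U = 1/67056 ≈ 1.4913e-5
t = -4488 (t = 187*(-24) = -4488)
p = 4655/1552 (p = 3 - 1/1552 = 4655/1552 ≈ 2.9994)
(U + p)*(t - 43007) = (1/67056 + 4655/1552)*(-4488 - 43007) = (9754601/3252216)*(-47495) = -463294774495/3252216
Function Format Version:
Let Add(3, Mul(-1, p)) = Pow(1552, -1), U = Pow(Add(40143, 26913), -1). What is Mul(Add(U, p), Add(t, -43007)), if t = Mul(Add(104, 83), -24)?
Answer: Rational(-463294774495, 3252216) ≈ -1.4246e+5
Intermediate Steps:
U = Rational(1, 67056) (U = Pow(67056, -1) = Rational(1, 67056) ≈ 1.4913e-5)
t = -4488 (t = Mul(187, -24) = -4488)
p = Rational(4655, 1552) (p = Add(3, Mul(-1, Pow(1552, -1))) = Add(3, Mul(-1, Rational(1, 1552))) = Add(3, Rational(-1, 1552)) = Rational(4655, 1552) ≈ 2.9994)
Mul(Add(U, p), Add(t, -43007)) = Mul(Add(Rational(1, 67056), Rational(4655, 1552)), Add(-4488, -43007)) = Mul(Rational(9754601, 3252216), -47495) = Rational(-463294774495, 3252216)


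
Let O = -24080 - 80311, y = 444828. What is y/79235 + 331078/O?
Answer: 20203074418/8271420885 ≈ 2.4425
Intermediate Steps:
O = -104391
y/79235 + 331078/O = 444828/79235 + 331078/(-104391) = 444828*(1/79235) + 331078*(-1/104391) = 444828/79235 - 331078/104391 = 20203074418/8271420885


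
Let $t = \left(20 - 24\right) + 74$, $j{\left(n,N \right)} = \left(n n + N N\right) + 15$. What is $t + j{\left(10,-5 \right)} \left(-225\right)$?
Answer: $-31430$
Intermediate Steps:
$j{\left(n,N \right)} = 15 + N^{2} + n^{2}$ ($j{\left(n,N \right)} = \left(n^{2} + N^{2}\right) + 15 = \left(N^{2} + n^{2}\right) + 15 = 15 + N^{2} + n^{2}$)
$t = 70$ ($t = -4 + 74 = 70$)
$t + j{\left(10,-5 \right)} \left(-225\right) = 70 + \left(15 + \left(-5\right)^{2} + 10^{2}\right) \left(-225\right) = 70 + \left(15 + 25 + 100\right) \left(-225\right) = 70 + 140 \left(-225\right) = 70 - 31500 = -31430$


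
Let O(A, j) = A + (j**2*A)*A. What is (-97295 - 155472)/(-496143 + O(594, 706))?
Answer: -252767/175865668947 ≈ -1.4373e-6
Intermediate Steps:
O(A, j) = A + A**2*j**2 (O(A, j) = A + (A*j**2)*A = A + A**2*j**2)
(-97295 - 155472)/(-496143 + O(594, 706)) = (-97295 - 155472)/(-496143 + 594*(1 + 594*706**2)) = -252767/(-496143 + 594*(1 + 594*498436)) = -252767/(-496143 + 594*(1 + 296070984)) = -252767/(-496143 + 594*296070985) = -252767/(-496143 + 175866165090) = -252767/175865668947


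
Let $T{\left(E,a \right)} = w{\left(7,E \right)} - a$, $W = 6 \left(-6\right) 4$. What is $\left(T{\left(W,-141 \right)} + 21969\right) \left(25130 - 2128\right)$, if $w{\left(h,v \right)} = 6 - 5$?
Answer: $508597222$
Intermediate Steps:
$w{\left(h,v \right)} = 1$ ($w{\left(h,v \right)} = 6 - 5 = 1$)
$W = -144$ ($W = \left(-36\right) 4 = -144$)
$T{\left(E,a \right)} = 1 - a$
$\left(T{\left(W,-141 \right)} + 21969\right) \left(25130 - 2128\right) = \left(\left(1 - -141\right) + 21969\right) \left(25130 - 2128\right) = \left(\left(1 + 141\right) + 21969\right) 23002 = \left(142 + 21969\right) 23002 = 22111 \cdot 23002 = 508597222$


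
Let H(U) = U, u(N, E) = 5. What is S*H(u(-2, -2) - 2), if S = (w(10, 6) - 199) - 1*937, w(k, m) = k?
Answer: -3378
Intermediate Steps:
S = -1126 (S = (10 - 199) - 1*937 = -189 - 937 = -1126)
S*H(u(-2, -2) - 2) = -1126*(5 - 2) = -1126*3 = -3378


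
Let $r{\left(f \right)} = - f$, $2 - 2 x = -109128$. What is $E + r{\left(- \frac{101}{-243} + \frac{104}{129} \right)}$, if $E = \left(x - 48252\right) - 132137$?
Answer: $- \frac{1314747743}{10449} \approx -1.2583 \cdot 10^{5}$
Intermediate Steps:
$x = 54565$ ($x = 1 - -54564 = 1 + 54564 = 54565$)
$E = -125824$ ($E = \left(54565 - 48252\right) - 132137 = 6313 - 132137 = -125824$)
$E + r{\left(- \frac{101}{-243} + \frac{104}{129} \right)} = -125824 - \left(- \frac{101}{-243} + \frac{104}{129}\right) = -125824 - \left(\left(-101\right) \left(- \frac{1}{243}\right) + 104 \cdot \frac{1}{129}\right) = -125824 - \left(\frac{101}{243} + \frac{104}{129}\right) = -125824 - \frac{12767}{10449} = - \frac{1314747743}{10449}$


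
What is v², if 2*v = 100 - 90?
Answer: 25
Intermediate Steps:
v = 5 (v = (100 - 90)/2 = (½)*10 = 5)
v² = 5² = 25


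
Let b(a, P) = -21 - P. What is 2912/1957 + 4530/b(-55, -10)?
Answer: -8833178/21527 ≈ -410.33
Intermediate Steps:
2912/1957 + 4530/b(-55, -10) = 2912/1957 + 4530/(-21 - 1*(-10)) = 2912*(1/1957) + 4530/(-21 + 10) = 2912/1957 + 4530/(-11) = 2912/1957 + 4530*(-1/11) = 2912/1957 - 4530/11 = -8833178/21527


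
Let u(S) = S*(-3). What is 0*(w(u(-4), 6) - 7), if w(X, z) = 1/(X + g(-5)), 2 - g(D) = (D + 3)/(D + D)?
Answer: 0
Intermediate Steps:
g(D) = 2 - (3 + D)/(2*D) (g(D) = 2 - (D + 3)/(D + D) = 2 - (3 + D)/(2*D))
u(S) = -3*S
w(X, z) = 1/(9/5 + X) (w(X, z) = 1/(X + (3/2)*(-1 - 5)/(-5)) = 1/(X + (3/2)*(-1/5)*(-6)) = 1/(X + 9/5) = 1/(9/5 + X))
0*(w(u(-4), 6) - 7) = 0*(5/(9 + 5*(-3*(-4))) - 7) = 0*(5/(9 + 5*12) - 7) = 0*(5/(9 + 60) - 7) = 0*(5/69 - 7) = 0*(-478/69) = 0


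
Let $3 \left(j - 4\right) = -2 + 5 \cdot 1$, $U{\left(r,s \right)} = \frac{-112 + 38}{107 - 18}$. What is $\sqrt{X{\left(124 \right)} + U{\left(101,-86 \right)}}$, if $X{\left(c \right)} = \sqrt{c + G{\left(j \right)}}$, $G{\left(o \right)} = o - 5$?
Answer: $\frac{\sqrt{-6586 + 15842 \sqrt{31}}}{89} \approx 3.21$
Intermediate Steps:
$U{\left(r,s \right)} = - \frac{74}{89}$
$j = 5$ ($j = 4 + \frac{-2 + 5 \cdot 1}{3} = 4 + \frac{-2 + 5}{3} = 4 + \frac{1}{3} \cdot 3 = 4 + 1 = 5$)
$G{\left(o \right)} = -5 + o$
$X{\left(c \right)} = \sqrt{c}$ ($X{\left(c \right)} = \sqrt{c + \left(-5 + 5\right)} = \sqrt{c + 0} = \sqrt{c}$)
$\sqrt{X{\left(124 \right)} + U{\left(101,-86 \right)}} = \sqrt{\sqrt{124} - \frac{74}{89}} = \sqrt{2 \sqrt{31} - \frac{74}{89}} = \sqrt{- \frac{74}{89} + 2 \sqrt{31}}$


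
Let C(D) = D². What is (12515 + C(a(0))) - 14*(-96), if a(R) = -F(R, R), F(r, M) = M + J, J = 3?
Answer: 13868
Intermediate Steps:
F(r, M) = 3 + M (F(r, M) = M + 3 = 3 + M)
a(R) = -3 - R (a(R) = -(3 + R) = -3 - R)
(12515 + C(a(0))) - 14*(-96) = (12515 + (-3 - 1*0)²) - 14*(-96) = (12515 + (-3 + 0)²) + 1344 = (12515 + (-3)²) + 1344 = (12515 + 9) + 1344 = 12524 + 1344 = 13868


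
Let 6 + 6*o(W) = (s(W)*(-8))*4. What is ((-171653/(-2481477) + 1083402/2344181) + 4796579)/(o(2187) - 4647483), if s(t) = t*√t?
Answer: -16209176898259812347574485/15488986234633356524481906 + 183064057248149973297270*√3/2581497705772226087413651 ≈ -0.92367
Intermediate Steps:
s(t) = t^(3/2)
o(W) = -1 - 16*W^(3/2)/3 (o(W) = -1 + ((W^(3/2)*(-8))*4)/6 = -1 + (-8*W^(3/2)*4)/6 = -1 + (-32*W^(3/2))/6 = -1 - 16*W^(3/2)/3)
((-171653/(-2481477) + 1083402/2344181) + 4796579)/(o(2187) - 4647483) = ((-171653/(-2481477) + 1083402/2344181) + 4796579)/((-1 - 314928*√3) - 4647483) = ((-171653*(-1/2481477) + 1083402*(1/2344181)) + 4796579)/((-1 - 314928*√3) - 4647483) = ((171653/2481477 + 1083402/2344181) + 4796579)/((-1 - 314928*√3) - 4647483) = (3090822845947/5817031235337 + 4796579)/(-4647484 - 314928*√3) = 27901852956584358070/(5817031235337*(-4647484 - 314928*√3))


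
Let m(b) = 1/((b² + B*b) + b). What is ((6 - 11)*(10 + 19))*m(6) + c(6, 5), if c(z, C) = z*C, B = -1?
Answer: 935/36 ≈ 25.972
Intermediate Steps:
c(z, C) = C*z
m(b) = b⁻² (m(b) = 1/((b² - b) + b) = 1/(b²) = b⁻²)
((6 - 11)*(10 + 19))*m(6) + c(6, 5) = ((6 - 11)*(10 + 19))/6² + 5*6 = -5*29*(1/36) + 30 = -145*1/36 + 30 = -145/36 + 30 = 935/36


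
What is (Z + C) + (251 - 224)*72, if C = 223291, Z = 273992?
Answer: 499227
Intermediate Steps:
(Z + C) + (251 - 224)*72 = (273992 + 223291) + (251 - 224)*72 = 497283 + 27*72 = 497283 + 1944 = 499227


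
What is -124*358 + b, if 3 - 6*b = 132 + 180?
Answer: -88887/2 ≈ -44444.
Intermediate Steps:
b = -103/2 (b = 1/2 - (132 + 180)/6 = 1/2 - 1/6*312 = 1/2 - 52 = -103/2 ≈ -51.500)
-124*358 + b = -124*358 - 103/2 = -44392 - 103/2 = -88887/2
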